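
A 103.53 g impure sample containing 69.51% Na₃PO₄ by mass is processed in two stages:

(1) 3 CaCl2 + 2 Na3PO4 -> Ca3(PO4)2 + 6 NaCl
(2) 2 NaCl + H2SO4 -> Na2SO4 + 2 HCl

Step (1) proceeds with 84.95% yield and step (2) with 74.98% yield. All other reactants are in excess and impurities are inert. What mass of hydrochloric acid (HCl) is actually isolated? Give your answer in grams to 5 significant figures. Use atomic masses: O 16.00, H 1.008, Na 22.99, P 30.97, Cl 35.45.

Pure Na3PO4 = 103.53 × 0.6951 = 71.9637 g.
M(Na3PO4) = 3(22.99) + 30.97 + 4(16.00) = 163.94 g/mol.
M(HCl) = 1.008 + 35.45 = 36.458 g/mol.
n(Na3PO4) = 71.9637 / 163.94 = 0.438964 mol.
Step 1 (Na3PO4:NaCl = 2:6): theoretical n(NaCl) = 1.31689 mol; at 84.95% yield, n(NaCl) = 1.11870 mol.
Step 2 (NaCl:HCl = 2:2): theoretical n(HCl) = 1.11870 mol, so theoretical mass = 1.11870 × 36.458 = 40.7855 g.
At 74.98% yield, actual mass of HCl = 40.7855 × 0.7498 = 30.5810 g.

30.581 g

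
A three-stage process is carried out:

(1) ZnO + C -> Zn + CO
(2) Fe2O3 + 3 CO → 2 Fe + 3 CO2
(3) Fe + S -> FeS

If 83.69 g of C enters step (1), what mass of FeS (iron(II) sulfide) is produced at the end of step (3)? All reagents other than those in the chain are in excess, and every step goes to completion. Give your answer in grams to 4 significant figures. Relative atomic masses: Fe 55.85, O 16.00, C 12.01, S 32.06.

408.4 g

M(C) = 12.01 g/mol.
M(FeS) = 55.85 + 32.06 = 87.91 g/mol.
n(C) = 83.69 / 12.01 = 6.9684 mol.
Reaction (1): C→CO ratio 1:1 ⇒ n(CO) = 6.9684 mol.
Reaction (2): CO→Fe ratio 3:2 ⇒ n(Fe) = 4.6456 mol.
Reaction (3): Fe→FeS ratio 1:1 ⇒ n(FeS) = 4.6456 mol.
Mass of FeS = 4.6456 × 87.91 = 408.39 g.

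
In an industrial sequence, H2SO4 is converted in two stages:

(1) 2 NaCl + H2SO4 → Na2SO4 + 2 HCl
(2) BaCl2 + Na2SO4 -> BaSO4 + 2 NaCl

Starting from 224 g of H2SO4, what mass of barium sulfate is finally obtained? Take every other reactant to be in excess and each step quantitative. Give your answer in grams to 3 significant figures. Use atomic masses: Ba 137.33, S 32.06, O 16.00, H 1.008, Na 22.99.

M(H2SO4) = 2(1.008) + 32.06 + 4(16.00) = 98.076 g/mol.
M(BaSO4) = 137.33 + 32.06 + 4(16.00) = 233.39 g/mol.
n(H2SO4) = 224.0 / 98.076 = 2.284 mol.
Step 1 gives a 1:1 ratio of H2SO4 to Na2SO4, so n(Na2SO4) = 2.284 mol.
In step 2 the Na2SO4:BaSO4 ratio is 1:1, so n(BaSO4) = 2.284 mol.
Mass of BaSO4 = 2.284 × 233.39 = 533.0 g.

533 g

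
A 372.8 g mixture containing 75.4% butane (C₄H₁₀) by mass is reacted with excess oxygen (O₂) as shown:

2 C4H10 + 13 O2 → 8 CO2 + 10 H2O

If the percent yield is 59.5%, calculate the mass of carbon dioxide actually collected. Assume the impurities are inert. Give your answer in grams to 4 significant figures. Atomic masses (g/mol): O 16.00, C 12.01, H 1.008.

Pure C4H10 available = 372.8 g × 0.754 = 281.09 g.
M(C4H10) = 4(12.01) + 10(1.008) = 58.12 g/mol.
M(CO2) = 12.01 + 2(16.00) = 44.01 g/mol.
n(C4H10) = 281.09 g / 58.12 g/mol = 4.8364 mol.
From the equation the C4H10:CO2 mole ratio is 2:8, so n(CO2) = 4.8364 × 8/2 = 19.346 mol.
Mass of CO2 = 19.346 mol × 44.01 g/mol = 851.40 g.
Actual mass collected = 851.40 g × 0.595 = 506.58 g.

506.6 g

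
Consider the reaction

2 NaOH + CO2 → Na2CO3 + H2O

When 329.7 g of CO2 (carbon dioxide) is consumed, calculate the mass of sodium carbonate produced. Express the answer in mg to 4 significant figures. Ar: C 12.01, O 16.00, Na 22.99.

794000 mg

M(CO2) = 12.01 + 2(16.00) = 44.01 g/mol.
M(Na2CO3) = 2(22.99) + 12.01 + 3(16.00) = 105.99 g/mol.
n(CO2) = 329.70 g / 44.01 g/mol = 7.4915 mol.
From the equation the CO2:Na2CO3 mole ratio is 1:1, so n(Na2CO3) = 7.4915 × 1/1 = 7.4915 mol.
Mass of Na2CO3 = 7.4915 mol × 105.99 g/mol = 794.02 g.
Converting to mg: 794.02 g = 794000 mg.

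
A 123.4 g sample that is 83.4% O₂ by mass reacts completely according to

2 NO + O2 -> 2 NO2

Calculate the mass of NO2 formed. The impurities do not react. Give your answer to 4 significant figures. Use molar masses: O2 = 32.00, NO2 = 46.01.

295.9 g

Mass of pure O2 = 123.4 g × 0.834 = 102.92 g.
n(O2) = 102.92 g / 32.00 g/mol = 3.2161 mol.
From the equation the O2:NO2 mole ratio is 1:2, so n(NO2) = 3.2161 × 2/1 = 6.4322 mol.
Mass of NO2 = 6.4322 mol × 46.01 g/mol = 295.95 g.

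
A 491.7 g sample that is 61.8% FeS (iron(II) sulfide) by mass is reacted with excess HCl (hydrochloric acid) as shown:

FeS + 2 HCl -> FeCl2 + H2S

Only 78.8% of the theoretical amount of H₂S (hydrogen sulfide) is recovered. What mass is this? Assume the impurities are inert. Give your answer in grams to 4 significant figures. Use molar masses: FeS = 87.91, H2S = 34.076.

Pure FeS available = 491.7 g × 0.618 = 303.87 g.
n(FeS) = 303.87 g / 87.91 g/mol = 3.4566 mol.
From the equation the FeS:H2S mole ratio is 1:1, so n(H2S) = 3.4566 × 1/1 = 3.4566 mol.
Mass of H2S = 3.4566 mol × 34.076 g/mol = 117.79 g.
Actual mass collected = 117.79 g × 0.788 = 92.817 g.

92.82 g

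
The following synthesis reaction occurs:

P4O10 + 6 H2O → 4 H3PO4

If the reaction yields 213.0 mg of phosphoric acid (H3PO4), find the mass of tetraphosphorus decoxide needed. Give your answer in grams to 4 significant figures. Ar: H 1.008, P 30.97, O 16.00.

0.1543 g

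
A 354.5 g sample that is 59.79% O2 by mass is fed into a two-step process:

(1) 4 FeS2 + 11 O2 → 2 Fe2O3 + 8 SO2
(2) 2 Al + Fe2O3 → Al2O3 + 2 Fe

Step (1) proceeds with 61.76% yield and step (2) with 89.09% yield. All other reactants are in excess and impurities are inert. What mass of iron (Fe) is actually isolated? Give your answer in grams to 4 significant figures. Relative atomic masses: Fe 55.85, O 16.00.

74.02 g

Pure O2 = 354.5 × 0.5979 = 211.96 g.
M(O2) = 2(16.00) = 32.00 g/mol.
M(Fe) = 55.85 g/mol.
n(O2) = 211.96 / 32.00 = 6.6236 mol.
Step 1 (O2:Fe2O3 = 11:2): theoretical n(Fe2O3) = 1.2043 mol; at 61.76% yield, n(Fe2O3) = 0.74377 mol.
Step 2 (Fe2O3:Fe = 1:2): theoretical n(Fe) = 1.4875 mol, so theoretical mass = 1.4875 × 55.85 = 83.079 g.
At 89.09% yield, actual mass of Fe = 83.079 × 0.8909 = 74.015 g.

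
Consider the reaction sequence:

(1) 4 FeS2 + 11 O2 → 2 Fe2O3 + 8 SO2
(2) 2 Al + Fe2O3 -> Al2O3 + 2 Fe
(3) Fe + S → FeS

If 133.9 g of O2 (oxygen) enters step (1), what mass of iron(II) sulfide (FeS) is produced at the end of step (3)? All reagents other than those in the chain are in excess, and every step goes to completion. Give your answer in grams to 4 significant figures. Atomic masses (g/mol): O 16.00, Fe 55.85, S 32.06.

M(O2) = 2(16.00) = 32.00 g/mol.
M(FeS) = 55.85 + 32.06 = 87.91 g/mol.
n(O2) = 133.9 / 32.00 = 4.1844 mol.
Reaction (1): O2→Fe2O3 ratio 11:2 ⇒ n(Fe2O3) = 0.76080 mol.
Reaction (2): Fe2O3→Fe ratio 1:2 ⇒ n(Fe) = 1.5216 mol.
Reaction (3): Fe→FeS ratio 1:1 ⇒ n(FeS) = 1.5216 mol.
Mass of FeS = 1.5216 × 87.91 = 133.76 g.

133.8 g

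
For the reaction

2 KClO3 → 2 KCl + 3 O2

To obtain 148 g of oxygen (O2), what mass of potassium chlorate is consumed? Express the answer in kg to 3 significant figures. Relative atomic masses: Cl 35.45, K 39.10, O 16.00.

0.378 kg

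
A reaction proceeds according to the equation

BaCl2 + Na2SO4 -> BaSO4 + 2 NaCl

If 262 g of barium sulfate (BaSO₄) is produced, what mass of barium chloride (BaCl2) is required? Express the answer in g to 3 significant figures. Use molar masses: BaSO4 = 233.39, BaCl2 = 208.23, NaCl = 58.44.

n(BaSO4) = 262.0 g / 233.39 g/mol = 1.123 mol.
From the equation the BaSO4:BaCl2 mole ratio is 1:1, so n(BaCl2) = 1.123 × 1/1 = 1.123 mol.
Mass of BaCl2 = 1.123 mol × 208.23 g/mol = 233.8 g.

234 g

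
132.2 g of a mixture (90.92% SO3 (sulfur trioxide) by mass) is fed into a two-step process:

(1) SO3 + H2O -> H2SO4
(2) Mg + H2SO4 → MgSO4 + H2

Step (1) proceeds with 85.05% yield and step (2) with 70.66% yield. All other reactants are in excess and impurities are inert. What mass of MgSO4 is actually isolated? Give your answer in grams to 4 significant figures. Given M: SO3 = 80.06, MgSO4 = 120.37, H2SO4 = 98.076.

108.6 g

Pure SO3 = 132.2 × 0.9092 = 120.20 g.
n(SO3) = 120.20 / 80.06 = 1.5013 mol.
Step 1 (SO3:H2SO4 = 1:1): theoretical n(H2SO4) = 1.5013 mol; at 85.05% yield, n(H2SO4) = 1.2769 mol.
Step 2 (H2SO4:MgSO4 = 1:1): theoretical n(MgSO4) = 1.2769 mol, so theoretical mass = 1.2769 × 120.37 = 153.70 g.
At 70.66% yield, actual mass of MgSO4 = 153.70 × 0.7066 = 108.60 g.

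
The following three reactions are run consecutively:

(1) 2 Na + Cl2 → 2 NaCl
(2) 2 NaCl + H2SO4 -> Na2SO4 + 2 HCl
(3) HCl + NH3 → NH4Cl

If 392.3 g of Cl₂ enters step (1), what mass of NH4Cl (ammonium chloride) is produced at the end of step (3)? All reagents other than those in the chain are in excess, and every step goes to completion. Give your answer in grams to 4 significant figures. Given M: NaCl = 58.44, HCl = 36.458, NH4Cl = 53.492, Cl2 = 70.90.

n(Cl2) = 392.3 / 70.90 = 5.5331 mol.
Reaction (1): Cl2→NaCl ratio 1:2 ⇒ n(NaCl) = 11.066 mol.
Reaction (2): NaCl→HCl ratio 2:2 ⇒ n(HCl) = 11.066 mol.
Reaction (3): HCl→NH4Cl ratio 1:1 ⇒ n(NH4Cl) = 11.066 mol.
Mass of NH4Cl = 11.066 × 53.492 = 591.96 g.

592.0 g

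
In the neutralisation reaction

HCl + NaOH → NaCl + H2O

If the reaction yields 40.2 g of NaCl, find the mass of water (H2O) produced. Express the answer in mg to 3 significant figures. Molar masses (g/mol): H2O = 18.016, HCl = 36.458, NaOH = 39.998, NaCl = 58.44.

n(NaCl) = 40.20 g / 58.44 g/mol = 0.6879 mol.
From the equation the NaCl:H2O mole ratio is 1:1, so n(H2O) = 0.6879 × 1/1 = 0.6879 mol.
Mass of H2O = 0.6879 mol × 18.016 g/mol = 12.39 g.
Converting to mg: 12.39 g = 12400 mg.

12400 mg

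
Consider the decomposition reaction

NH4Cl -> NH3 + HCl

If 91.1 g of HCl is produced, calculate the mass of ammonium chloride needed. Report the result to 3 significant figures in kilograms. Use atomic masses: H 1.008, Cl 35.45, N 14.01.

M(HCl) = 1.008 + 35.45 = 36.458 g/mol.
M(NH4Cl) = 14.01 + 4(1.008) + 35.45 = 53.492 g/mol.
n(HCl) = 91.10 g / 36.458 g/mol = 2.499 mol.
From the equation the HCl:NH4Cl mole ratio is 1:1, so n(NH4Cl) = 2.499 × 1/1 = 2.499 mol.
Mass of NH4Cl = 2.499 mol × 53.492 g/mol = 133.7 g.
Converting to kg: 133.7 g = 0.134 kg.

0.134 kg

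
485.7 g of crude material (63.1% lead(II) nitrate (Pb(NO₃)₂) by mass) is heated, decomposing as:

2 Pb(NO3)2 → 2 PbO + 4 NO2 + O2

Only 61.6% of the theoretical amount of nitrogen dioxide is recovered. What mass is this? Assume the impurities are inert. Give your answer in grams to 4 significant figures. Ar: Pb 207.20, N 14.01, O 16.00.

52.45 g

Pure Pb(NO3)2 available = 485.7 g × 0.631 = 306.48 g.
M(Pb(NO3)2) = 207.20 + 2(14.01) + 6(16.00) = 331.22 g/mol.
M(NO2) = 14.01 + 2(16.00) = 46.01 g/mol.
n(Pb(NO3)2) = 306.48 g / 331.22 g/mol = 0.92530 mol.
From the equation the Pb(NO3)2:NO2 mole ratio is 2:4, so n(NO2) = 0.92530 × 4/2 = 1.8506 mol.
Mass of NO2 = 1.8506 mol × 46.01 g/mol = 85.146 g.
Actual mass collected = 85.146 g × 0.616 = 52.450 g.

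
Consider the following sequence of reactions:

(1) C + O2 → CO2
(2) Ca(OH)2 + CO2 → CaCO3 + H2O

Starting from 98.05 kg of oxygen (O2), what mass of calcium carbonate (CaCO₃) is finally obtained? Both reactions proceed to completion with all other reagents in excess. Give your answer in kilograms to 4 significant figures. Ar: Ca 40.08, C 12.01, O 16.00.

306.7 kg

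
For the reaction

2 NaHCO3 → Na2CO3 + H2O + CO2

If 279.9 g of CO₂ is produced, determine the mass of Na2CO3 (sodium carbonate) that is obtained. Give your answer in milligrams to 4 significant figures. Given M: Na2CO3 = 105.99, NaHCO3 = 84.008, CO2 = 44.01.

n(CO2) = 279.90 g / 44.01 g/mol = 6.3599 mol.
From the equation the CO2:Na2CO3 mole ratio is 1:1, so n(Na2CO3) = 6.3599 × 1/1 = 6.3599 mol.
Mass of Na2CO3 = 6.3599 mol × 105.99 g/mol = 674.09 g.
Converting to mg: 674.09 g = 674100 mg.

674100 mg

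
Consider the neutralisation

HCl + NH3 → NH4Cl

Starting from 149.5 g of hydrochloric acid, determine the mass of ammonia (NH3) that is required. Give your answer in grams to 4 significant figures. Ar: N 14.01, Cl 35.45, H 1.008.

69.85 g

M(HCl) = 1.008 + 35.45 = 36.458 g/mol.
M(NH3) = 14.01 + 3(1.008) = 17.034 g/mol.
n(HCl) = 149.50 g / 36.458 g/mol = 4.1006 mol.
From the equation the HCl:NH3 mole ratio is 1:1, so n(NH3) = 4.1006 × 1/1 = 4.1006 mol.
Mass of NH3 = 4.1006 mol × 17.034 g/mol = 69.850 g.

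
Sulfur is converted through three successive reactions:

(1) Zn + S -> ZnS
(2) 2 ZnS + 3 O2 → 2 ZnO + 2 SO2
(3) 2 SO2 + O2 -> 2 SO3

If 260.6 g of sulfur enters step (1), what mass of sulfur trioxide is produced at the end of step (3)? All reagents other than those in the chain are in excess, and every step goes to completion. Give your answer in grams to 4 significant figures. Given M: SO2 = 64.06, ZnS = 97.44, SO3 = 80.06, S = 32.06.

n(S) = 260.6 / 32.06 = 8.1285 mol.
Reaction (1): S→ZnS ratio 1:1 ⇒ n(ZnS) = 8.1285 mol.
Reaction (2): ZnS→SO2 ratio 2:2 ⇒ n(SO2) = 8.1285 mol.
Reaction (3): SO2→SO3 ratio 2:2 ⇒ n(SO3) = 8.1285 mol.
Mass of SO3 = 8.1285 × 80.06 = 650.77 g.

650.8 g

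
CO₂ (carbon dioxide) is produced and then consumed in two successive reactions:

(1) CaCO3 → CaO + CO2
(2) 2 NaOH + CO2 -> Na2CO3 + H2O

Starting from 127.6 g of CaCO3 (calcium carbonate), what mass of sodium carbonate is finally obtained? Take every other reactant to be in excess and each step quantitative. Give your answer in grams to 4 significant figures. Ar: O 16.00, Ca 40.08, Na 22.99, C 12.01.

135.1 g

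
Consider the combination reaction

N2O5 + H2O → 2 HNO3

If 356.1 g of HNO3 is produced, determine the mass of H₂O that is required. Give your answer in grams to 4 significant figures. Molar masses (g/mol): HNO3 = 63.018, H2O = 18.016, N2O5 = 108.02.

n(HNO3) = 356.10 g / 63.018 g/mol = 5.6508 mol.
From the equation the HNO3:H2O mole ratio is 2:1, so n(H2O) = 5.6508 × 1/2 = 2.8254 mol.
Mass of H2O = 2.8254 mol × 18.016 g/mol = 50.902 g.

50.90 g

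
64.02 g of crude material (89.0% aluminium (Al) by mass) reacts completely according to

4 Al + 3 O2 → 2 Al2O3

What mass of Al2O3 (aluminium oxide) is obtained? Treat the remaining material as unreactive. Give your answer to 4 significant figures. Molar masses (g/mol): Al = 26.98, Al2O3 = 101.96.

Mass of pure Al = 64.02 g × 0.890 = 56.978 g.
n(Al) = 56.978 g / 26.98 g/mol = 2.1119 mol.
From the equation the Al:Al2O3 mole ratio is 4:2, so n(Al2O3) = 2.1119 × 2/4 = 1.0559 mol.
Mass of Al2O3 = 1.0559 mol × 101.96 g/mol = 107.66 g.

107.7 g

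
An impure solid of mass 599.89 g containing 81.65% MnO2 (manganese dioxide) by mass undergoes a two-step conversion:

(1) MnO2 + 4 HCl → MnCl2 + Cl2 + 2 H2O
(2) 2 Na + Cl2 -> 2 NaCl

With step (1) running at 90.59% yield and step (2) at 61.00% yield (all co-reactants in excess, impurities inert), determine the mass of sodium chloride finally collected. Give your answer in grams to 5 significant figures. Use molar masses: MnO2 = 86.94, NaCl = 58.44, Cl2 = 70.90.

363.88 g

Pure MnO2 = 599.89 × 0.8165 = 489.810 g.
n(MnO2) = 489.810 / 86.94 = 5.63389 mol.
Step 1 (MnO2:Cl2 = 1:1): theoretical n(Cl2) = 5.63389 mol; at 90.59% yield, n(Cl2) = 5.10374 mol.
Step 2 (Cl2:NaCl = 1:2): theoretical n(NaCl) = 10.2075 mol, so theoretical mass = 10.2075 × 58.44 = 596.525 g.
At 61.00% yield, actual mass of NaCl = 596.525 × 0.6100 = 363.880 g.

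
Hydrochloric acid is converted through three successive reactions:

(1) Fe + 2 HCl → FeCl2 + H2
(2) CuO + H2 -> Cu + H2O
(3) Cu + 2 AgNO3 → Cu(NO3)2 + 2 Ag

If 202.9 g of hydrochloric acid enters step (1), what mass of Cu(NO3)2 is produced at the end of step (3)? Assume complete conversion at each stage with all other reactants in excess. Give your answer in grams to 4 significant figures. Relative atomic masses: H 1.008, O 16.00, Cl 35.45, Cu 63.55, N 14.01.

M(HCl) = 1.008 + 35.45 = 36.458 g/mol.
M(Cu(NO3)2) = 63.55 + 2(14.01) + 6(16.00) = 187.57 g/mol.
n(HCl) = 202.9 / 36.458 = 5.5653 mol.
Reaction (1): HCl→H2 ratio 2:1 ⇒ n(H2) = 2.7827 mol.
Reaction (2): H2→Cu ratio 1:1 ⇒ n(Cu) = 2.7827 mol.
Reaction (3): Cu→Cu(NO3)2 ratio 1:1 ⇒ n(Cu(NO3)2) = 2.7827 mol.
Mass of Cu(NO3)2 = 2.7827 × 187.57 = 521.94 g.

521.9 g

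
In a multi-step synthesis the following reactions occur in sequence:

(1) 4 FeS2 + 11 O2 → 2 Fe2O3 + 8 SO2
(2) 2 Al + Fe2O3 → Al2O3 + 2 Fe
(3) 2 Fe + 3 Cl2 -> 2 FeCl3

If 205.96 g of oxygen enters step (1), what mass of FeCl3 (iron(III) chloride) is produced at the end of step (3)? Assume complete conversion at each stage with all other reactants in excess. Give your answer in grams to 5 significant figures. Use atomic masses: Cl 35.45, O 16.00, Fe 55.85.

M(O2) = 2(16.00) = 32.00 g/mol.
M(FeCl3) = 55.85 + 3(35.45) = 162.20 g/mol.
n(O2) = 205.96 / 32.00 = 6.43625 mol.
Reaction (1): O2→Fe2O3 ratio 11:2 ⇒ n(Fe2O3) = 1.17023 mol.
Reaction (2): Fe2O3→Fe ratio 1:2 ⇒ n(Fe) = 2.34045 mol.
Reaction (3): Fe→FeCl3 ratio 2:2 ⇒ n(FeCl3) = 2.34045 mol.
Mass of FeCl3 = 2.34045 × 162.20 = 379.622 g.

379.62 g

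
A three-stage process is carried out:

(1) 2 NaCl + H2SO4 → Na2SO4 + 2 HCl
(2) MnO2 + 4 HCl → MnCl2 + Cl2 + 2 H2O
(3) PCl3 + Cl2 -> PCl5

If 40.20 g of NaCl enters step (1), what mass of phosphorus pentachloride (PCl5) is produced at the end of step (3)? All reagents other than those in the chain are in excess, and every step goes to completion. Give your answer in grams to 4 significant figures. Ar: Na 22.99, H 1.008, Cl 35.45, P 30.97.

M(NaCl) = 22.99 + 35.45 = 58.44 g/mol.
M(PCl5) = 30.97 + 5(35.45) = 208.22 g/mol.
n(NaCl) = 40.20 / 58.44 = 0.68789 mol.
Reaction (1): NaCl→HCl ratio 2:2 ⇒ n(HCl) = 0.68789 mol.
Reaction (2): HCl→Cl2 ratio 4:1 ⇒ n(Cl2) = 0.17197 mol.
Reaction (3): Cl2→PCl5 ratio 1:1 ⇒ n(PCl5) = 0.17197 mol.
Mass of PCl5 = 0.17197 × 208.22 = 35.808 g.

35.81 g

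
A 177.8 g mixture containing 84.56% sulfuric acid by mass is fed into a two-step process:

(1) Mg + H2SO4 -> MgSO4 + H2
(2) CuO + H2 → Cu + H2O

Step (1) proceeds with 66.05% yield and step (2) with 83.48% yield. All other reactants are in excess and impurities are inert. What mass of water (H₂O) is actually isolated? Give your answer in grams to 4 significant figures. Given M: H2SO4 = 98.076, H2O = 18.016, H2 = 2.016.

15.23 g

Pure H2SO4 = 177.8 × 0.8456 = 150.35 g.
n(H2SO4) = 150.35 / 98.076 = 1.5330 mol.
Step 1 (H2SO4:H2 = 1:1): theoretical n(H2) = 1.5330 mol; at 66.05% yield, n(H2) = 1.0125 mol.
Step 2 (H2:H2O = 1:1): theoretical n(H2O) = 1.0125 mol, so theoretical mass = 1.0125 × 18.016 = 18.242 g.
At 83.48% yield, actual mass of H2O = 18.242 × 0.8348 = 15.228 g.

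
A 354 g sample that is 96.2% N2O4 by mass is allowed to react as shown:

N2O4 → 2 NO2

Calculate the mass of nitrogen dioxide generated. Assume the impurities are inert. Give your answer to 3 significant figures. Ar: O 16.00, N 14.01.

Mass of pure N2O4 = 354 g × 0.962 = 340.5 g.
M(N2O4) = 2(14.01) + 4(16.00) = 92.02 g/mol.
M(NO2) = 14.01 + 2(16.00) = 46.01 g/mol.
n(N2O4) = 340.5 g / 92.02 g/mol = 3.701 mol.
From the equation the N2O4:NO2 mole ratio is 1:2, so n(NO2) = 3.701 × 2/1 = 7.402 mol.
Mass of NO2 = 7.402 mol × 46.01 g/mol = 340.5 g.

341 g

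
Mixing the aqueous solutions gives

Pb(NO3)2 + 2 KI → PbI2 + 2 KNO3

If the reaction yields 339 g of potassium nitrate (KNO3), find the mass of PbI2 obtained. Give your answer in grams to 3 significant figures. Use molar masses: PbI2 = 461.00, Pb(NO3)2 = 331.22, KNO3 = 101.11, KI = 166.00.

773 g

n(KNO3) = 339.0 g / 101.11 g/mol = 3.353 mol.
From the equation the KNO3:PbI2 mole ratio is 2:1, so n(PbI2) = 3.353 × 1/2 = 1.676 mol.
Mass of PbI2 = 1.676 mol × 461.00 g/mol = 772.8 g.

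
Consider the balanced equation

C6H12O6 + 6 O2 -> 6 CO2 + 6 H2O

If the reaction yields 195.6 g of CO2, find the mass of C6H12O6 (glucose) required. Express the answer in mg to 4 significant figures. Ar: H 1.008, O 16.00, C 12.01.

M(CO2) = 12.01 + 2(16.00) = 44.01 g/mol.
M(C6H12O6) = 6(12.01) + 12(1.008) + 6(16.00) = 180.156 g/mol.
n(CO2) = 195.60 g / 44.01 g/mol = 4.4444 mol.
From the equation the CO2:C6H12O6 mole ratio is 6:1, so n(C6H12O6) = 4.4444 × 1/6 = 0.74074 mol.
Mass of C6H12O6 = 0.74074 mol × 180.156 g/mol = 133.45 g.
Converting to mg: 133.45 g = 133400 mg.

133400 mg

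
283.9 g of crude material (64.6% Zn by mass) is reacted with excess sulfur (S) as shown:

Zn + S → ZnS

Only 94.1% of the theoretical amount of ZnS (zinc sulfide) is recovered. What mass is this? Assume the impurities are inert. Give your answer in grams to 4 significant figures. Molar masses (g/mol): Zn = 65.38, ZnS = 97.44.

Pure Zn available = 283.9 g × 0.646 = 183.40 g.
n(Zn) = 183.40 g / 65.38 g/mol = 2.8051 mol.
From the equation the Zn:ZnS mole ratio is 1:1, so n(ZnS) = 2.8051 × 1/1 = 2.8051 mol.
Mass of ZnS = 2.8051 mol × 97.44 g/mol = 273.33 g.
Actual mass collected = 273.33 g × 0.941 = 257.21 g.

257.2 g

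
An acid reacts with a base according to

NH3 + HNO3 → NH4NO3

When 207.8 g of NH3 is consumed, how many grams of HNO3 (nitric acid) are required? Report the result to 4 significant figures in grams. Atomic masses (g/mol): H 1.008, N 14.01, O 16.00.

M(NH3) = 14.01 + 3(1.008) = 17.034 g/mol.
M(HNO3) = 1.008 + 14.01 + 3(16.00) = 63.018 g/mol.
n(NH3) = 207.80 g / 17.034 g/mol = 12.199 mol.
From the equation the NH3:HNO3 mole ratio is 1:1, so n(HNO3) = 12.199 × 1/1 = 12.199 mol.
Mass of HNO3 = 12.199 mol × 63.018 g/mol = 768.76 g.

768.8 g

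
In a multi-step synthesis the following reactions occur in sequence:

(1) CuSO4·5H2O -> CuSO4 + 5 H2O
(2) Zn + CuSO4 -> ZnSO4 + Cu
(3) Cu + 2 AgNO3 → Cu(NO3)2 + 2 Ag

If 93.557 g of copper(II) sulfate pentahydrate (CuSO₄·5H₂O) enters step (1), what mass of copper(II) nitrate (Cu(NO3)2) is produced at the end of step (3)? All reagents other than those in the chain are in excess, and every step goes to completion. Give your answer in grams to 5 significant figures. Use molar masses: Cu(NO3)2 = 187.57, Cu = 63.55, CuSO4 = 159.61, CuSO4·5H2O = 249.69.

70.281 g

n(CuSO4·5H2O) = 93.557 / 249.69 = 0.374693 mol.
Reaction (1): CuSO4·5H2O→CuSO4 ratio 1:1 ⇒ n(CuSO4) = 0.374693 mol.
Reaction (2): CuSO4→Cu ratio 1:1 ⇒ n(Cu) = 0.374693 mol.
Reaction (3): Cu→Cu(NO3)2 ratio 1:1 ⇒ n(Cu(NO3)2) = 0.374693 mol.
Mass of Cu(NO3)2 = 0.374693 × 187.57 = 70.2811 g.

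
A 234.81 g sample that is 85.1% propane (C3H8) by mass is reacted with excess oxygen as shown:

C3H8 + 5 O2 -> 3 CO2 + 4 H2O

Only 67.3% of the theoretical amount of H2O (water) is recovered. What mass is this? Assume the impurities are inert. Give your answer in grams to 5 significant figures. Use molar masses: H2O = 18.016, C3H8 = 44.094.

Pure C3H8 available = 234.81 g × 0.851 = 199.823 g.
n(C3H8) = 199.823 g / 44.094 g/mol = 4.53176 mol.
From the equation the C3H8:H2O mole ratio is 1:4, so n(H2O) = 4.53176 × 4/1 = 18.1270 mol.
Mass of H2O = 18.1270 mol × 18.016 g/mol = 326.577 g.
Actual mass collected = 326.577 g × 0.673 = 219.786 g.

219.79 g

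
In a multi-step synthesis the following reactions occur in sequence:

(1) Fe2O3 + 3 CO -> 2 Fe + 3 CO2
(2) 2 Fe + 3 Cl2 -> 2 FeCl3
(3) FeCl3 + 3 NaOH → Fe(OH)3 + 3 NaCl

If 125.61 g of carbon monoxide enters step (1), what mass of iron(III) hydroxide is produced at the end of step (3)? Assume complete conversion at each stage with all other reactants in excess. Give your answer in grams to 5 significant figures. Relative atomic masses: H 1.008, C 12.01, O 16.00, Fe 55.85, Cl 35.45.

M(CO) = 12.01 + 16.00 = 28.01 g/mol.
M(Fe(OH)3) = 55.85 + 3(16.00) + 3(1.008) = 106.874 g/mol.
n(CO) = 125.61 / 28.01 = 4.48447 mol.
Reaction (1): CO→Fe ratio 3:2 ⇒ n(Fe) = 2.98965 mol.
Reaction (2): Fe→FeCl3 ratio 2:2 ⇒ n(FeCl3) = 2.98965 mol.
Reaction (3): FeCl3→Fe(OH)3 ratio 1:1 ⇒ n(Fe(OH)3) = 2.98965 mol.
Mass of Fe(OH)3 = 2.98965 × 106.874 = 319.515 g.

319.52 g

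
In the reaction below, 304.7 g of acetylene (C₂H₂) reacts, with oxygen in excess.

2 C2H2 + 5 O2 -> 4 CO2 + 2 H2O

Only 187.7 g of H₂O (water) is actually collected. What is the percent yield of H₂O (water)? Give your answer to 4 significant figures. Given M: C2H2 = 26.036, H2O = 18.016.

89.02 %

n(C2H2) = 304.70 g / 26.036 g/mol = 11.703 mol.
From the equation the C2H2:H2O mole ratio is 2:2, so n(H2O) = 11.703 × 2/2 = 11.703 mol.
Mass of H2O = 11.703 mol × 18.016 g/mol = 210.84 g.
This is the theoretical yield. Percent yield = 187.7 g / 210.84 g × 100% = 89.024%.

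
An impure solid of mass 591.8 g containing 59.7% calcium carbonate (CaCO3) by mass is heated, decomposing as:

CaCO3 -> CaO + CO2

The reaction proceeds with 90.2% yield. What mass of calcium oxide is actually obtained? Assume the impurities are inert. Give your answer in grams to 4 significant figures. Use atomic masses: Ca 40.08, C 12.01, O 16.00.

178.6 g

Pure CaCO3 available = 591.8 g × 0.597 = 353.30 g.
M(CaCO3) = 40.08 + 12.01 + 3(16.00) = 100.09 g/mol.
M(CaO) = 40.08 + 16.00 = 56.08 g/mol.
n(CaCO3) = 353.30 g / 100.09 g/mol = 3.5299 mol.
From the equation the CaCO3:CaO mole ratio is 1:1, so n(CaO) = 3.5299 × 1/1 = 3.5299 mol.
Mass of CaO = 3.5299 mol × 56.08 g/mol = 197.96 g.
Actual mass collected = 197.96 g × 0.902 = 178.56 g.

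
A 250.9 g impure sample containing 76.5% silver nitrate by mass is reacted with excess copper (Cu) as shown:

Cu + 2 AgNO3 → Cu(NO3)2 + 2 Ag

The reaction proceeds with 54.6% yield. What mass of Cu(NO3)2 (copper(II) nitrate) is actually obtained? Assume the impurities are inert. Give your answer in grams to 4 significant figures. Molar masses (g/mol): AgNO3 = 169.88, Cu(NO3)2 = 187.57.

Pure AgNO3 available = 250.9 g × 0.765 = 191.94 g.
n(AgNO3) = 191.94 g / 169.88 g/mol = 1.1298 mol.
From the equation the AgNO3:Cu(NO3)2 mole ratio is 2:1, so n(Cu(NO3)2) = 1.1298 × 1/2 = 0.56492 mol.
Mass of Cu(NO3)2 = 0.56492 mol × 187.57 g/mol = 105.96 g.
Actual mass collected = 105.96 g × 0.546 = 57.856 g.

57.86 g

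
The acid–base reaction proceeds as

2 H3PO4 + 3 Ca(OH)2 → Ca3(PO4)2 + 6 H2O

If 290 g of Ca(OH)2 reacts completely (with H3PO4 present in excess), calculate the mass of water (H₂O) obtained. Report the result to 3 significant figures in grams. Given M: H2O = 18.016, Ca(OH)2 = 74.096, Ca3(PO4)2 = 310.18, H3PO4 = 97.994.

n(Ca(OH)2) = 290.0 g / 74.096 g/mol = 3.914 mol.
From the equation the Ca(OH)2:H2O mole ratio is 3:6, so n(H2O) = 3.914 × 6/3 = 7.828 mol.
Mass of H2O = 7.828 mol × 18.016 g/mol = 141.0 g.

141 g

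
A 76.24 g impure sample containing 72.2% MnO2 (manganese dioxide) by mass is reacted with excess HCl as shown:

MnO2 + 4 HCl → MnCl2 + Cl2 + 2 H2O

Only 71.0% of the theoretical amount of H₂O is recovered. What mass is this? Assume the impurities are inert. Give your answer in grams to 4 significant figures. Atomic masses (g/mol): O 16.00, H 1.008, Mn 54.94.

Pure MnO2 available = 76.24 g × 0.722 = 55.045 g.
M(MnO2) = 54.94 + 2(16.00) = 86.94 g/mol.
M(H2O) = 2(1.008) + 16.00 = 18.016 g/mol.
n(MnO2) = 55.045 g / 86.94 g/mol = 0.63314 mol.
From the equation the MnO2:H2O mole ratio is 1:2, so n(H2O) = 0.63314 × 2/1 = 1.2663 mol.
Mass of H2O = 1.2663 mol × 18.016 g/mol = 22.813 g.
Actual mass collected = 22.813 g × 0.710 = 16.197 g.

16.20 g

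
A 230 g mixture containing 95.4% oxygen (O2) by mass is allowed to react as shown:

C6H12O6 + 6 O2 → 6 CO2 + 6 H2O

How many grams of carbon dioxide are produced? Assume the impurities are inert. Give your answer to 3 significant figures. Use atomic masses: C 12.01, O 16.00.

Mass of pure O2 = 230 g × 0.954 = 219.4 g.
M(O2) = 2(16.00) = 32.00 g/mol.
M(CO2) = 12.01 + 2(16.00) = 44.01 g/mol.
n(O2) = 219.4 g / 32.00 g/mol = 6.857 mol.
From the equation the O2:CO2 mole ratio is 6:6, so n(CO2) = 6.857 × 6/6 = 6.857 mol.
Mass of CO2 = 6.857 mol × 44.01 g/mol = 301.8 g.

302 g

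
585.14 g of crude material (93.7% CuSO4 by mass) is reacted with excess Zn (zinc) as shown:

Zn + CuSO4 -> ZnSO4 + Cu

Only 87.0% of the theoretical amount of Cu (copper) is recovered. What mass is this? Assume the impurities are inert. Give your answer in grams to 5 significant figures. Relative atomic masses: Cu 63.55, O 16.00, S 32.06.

189.92 g

Pure CuSO4 available = 585.14 g × 0.937 = 548.276 g.
M(CuSO4) = 63.55 + 32.06 + 4(16.00) = 159.61 g/mol.
M(Cu) = 63.55 g/mol.
n(CuSO4) = 548.276 g / 159.61 g/mol = 3.43510 mol.
From the equation the CuSO4:Cu mole ratio is 1:1, so n(Cu) = 3.43510 × 1/1 = 3.43510 mol.
Mass of Cu = 3.43510 mol × 63.55 g/mol = 218.301 g.
Actual mass collected = 218.301 g × 0.870 = 189.921 g.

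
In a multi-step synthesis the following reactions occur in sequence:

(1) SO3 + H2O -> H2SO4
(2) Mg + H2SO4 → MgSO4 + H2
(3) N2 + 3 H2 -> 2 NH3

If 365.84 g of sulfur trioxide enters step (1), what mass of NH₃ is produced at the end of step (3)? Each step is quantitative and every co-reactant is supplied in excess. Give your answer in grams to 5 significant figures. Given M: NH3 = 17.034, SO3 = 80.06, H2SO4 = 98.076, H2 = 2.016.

51.892 g

n(SO3) = 365.84 / 80.06 = 4.56957 mol.
Reaction (1): SO3→H2SO4 ratio 1:1 ⇒ n(H2SO4) = 4.56957 mol.
Reaction (2): H2SO4→H2 ratio 1:1 ⇒ n(H2) = 4.56957 mol.
Reaction (3): H2→NH3 ratio 3:2 ⇒ n(NH3) = 3.04638 mol.
Mass of NH3 = 3.04638 × 17.034 = 51.8921 g.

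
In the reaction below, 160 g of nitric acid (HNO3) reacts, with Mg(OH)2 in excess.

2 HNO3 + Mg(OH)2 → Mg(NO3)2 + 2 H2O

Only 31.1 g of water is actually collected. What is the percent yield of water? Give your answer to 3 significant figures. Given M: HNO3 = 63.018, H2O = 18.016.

n(HNO3) = 160.0 g / 63.018 g/mol = 2.539 mol.
From the equation the HNO3:H2O mole ratio is 2:2, so n(H2O) = 2.539 × 2/2 = 2.539 mol.
Mass of H2O = 2.539 mol × 18.016 g/mol = 45.74 g.
This is the theoretical yield. Percent yield = 31.1 g / 45.74 g × 100% = 67.99%.

68.0 %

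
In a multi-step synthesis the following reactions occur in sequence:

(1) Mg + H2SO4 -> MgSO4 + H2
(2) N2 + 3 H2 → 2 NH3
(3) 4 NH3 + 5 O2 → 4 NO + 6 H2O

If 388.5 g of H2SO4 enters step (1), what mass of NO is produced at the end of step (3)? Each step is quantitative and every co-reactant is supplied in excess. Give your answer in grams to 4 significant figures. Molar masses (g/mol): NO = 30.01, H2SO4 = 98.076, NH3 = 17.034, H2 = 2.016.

79.25 g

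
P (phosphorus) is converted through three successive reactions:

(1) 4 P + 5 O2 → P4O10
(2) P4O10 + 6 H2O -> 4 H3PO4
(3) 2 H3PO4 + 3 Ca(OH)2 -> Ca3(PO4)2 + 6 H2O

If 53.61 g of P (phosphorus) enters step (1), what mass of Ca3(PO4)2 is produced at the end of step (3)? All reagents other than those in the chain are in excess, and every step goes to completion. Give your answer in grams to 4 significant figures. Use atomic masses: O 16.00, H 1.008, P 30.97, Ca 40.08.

268.5 g

M(P) = 30.97 g/mol.
M(Ca3(PO4)2) = 3(40.08) + 2(30.97) + 8(16.00) = 310.18 g/mol.
n(P) = 53.61 / 30.97 = 1.7310 mol.
Reaction (1): P→P4O10 ratio 4:1 ⇒ n(P4O10) = 0.43276 mol.
Reaction (2): P4O10→H3PO4 ratio 1:4 ⇒ n(H3PO4) = 1.7310 mol.
Reaction (3): H3PO4→Ca3(PO4)2 ratio 2:1 ⇒ n(Ca3(PO4)2) = 0.86552 mol.
Mass of Ca3(PO4)2 = 0.86552 × 310.18 = 268.47 g.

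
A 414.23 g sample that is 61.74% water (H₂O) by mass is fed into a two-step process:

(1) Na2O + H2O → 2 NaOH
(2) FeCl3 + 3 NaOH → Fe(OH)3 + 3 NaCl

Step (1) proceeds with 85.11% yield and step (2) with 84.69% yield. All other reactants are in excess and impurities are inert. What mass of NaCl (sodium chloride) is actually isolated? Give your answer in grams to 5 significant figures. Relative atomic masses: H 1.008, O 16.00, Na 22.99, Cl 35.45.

Pure H2O = 414.23 × 0.6174 = 255.746 g.
M(H2O) = 2(1.008) + 16.00 = 18.016 g/mol.
M(NaCl) = 22.99 + 35.45 = 58.44 g/mol.
n(H2O) = 255.746 / 18.016 = 14.1955 mol.
Step 1 (H2O:NaOH = 1:2): theoretical n(NaOH) = 28.3909 mol; at 85.11% yield, n(NaOH) = 24.1635 mol.
Step 2 (NaOH:NaCl = 3:3): theoretical n(NaCl) = 24.1635 mol, so theoretical mass = 24.1635 × 58.44 = 1412.12 g.
At 84.69% yield, actual mass of NaCl = 1412.12 × 0.8469 = 1195.92 g.

1195.9 g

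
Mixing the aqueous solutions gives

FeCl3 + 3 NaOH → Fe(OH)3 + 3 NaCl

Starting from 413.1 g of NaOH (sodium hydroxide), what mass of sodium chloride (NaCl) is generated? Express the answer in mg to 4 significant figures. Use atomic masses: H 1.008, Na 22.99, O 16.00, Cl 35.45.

M(NaOH) = 22.99 + 16.00 + 1.008 = 39.998 g/mol.
M(NaCl) = 22.99 + 35.45 = 58.44 g/mol.
n(NaOH) = 413.10 g / 39.998 g/mol = 10.328 mol.
From the equation the NaOH:NaCl mole ratio is 3:3, so n(NaCl) = 10.328 × 3/3 = 10.328 mol.
Mass of NaCl = 10.328 mol × 58.44 g/mol = 603.57 g.
Converting to mg: 603.57 g = 603600 mg.

603600 mg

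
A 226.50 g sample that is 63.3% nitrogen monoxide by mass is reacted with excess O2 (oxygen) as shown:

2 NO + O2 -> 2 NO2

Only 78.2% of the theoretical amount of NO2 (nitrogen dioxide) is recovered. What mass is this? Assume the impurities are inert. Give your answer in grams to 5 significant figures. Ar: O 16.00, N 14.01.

171.90 g

Pure NO available = 226.50 g × 0.633 = 143.374 g.
M(NO) = 14.01 + 16.00 = 30.01 g/mol.
M(NO2) = 14.01 + 2(16.00) = 46.01 g/mol.
n(NO) = 143.374 g / 30.01 g/mol = 4.77756 mol.
From the equation the NO:NO2 mole ratio is 2:2, so n(NO2) = 4.77756 × 2/2 = 4.77756 mol.
Mass of NO2 = 4.77756 mol × 46.01 g/mol = 219.815 g.
Actual mass collected = 219.815 g × 0.782 = 171.896 g.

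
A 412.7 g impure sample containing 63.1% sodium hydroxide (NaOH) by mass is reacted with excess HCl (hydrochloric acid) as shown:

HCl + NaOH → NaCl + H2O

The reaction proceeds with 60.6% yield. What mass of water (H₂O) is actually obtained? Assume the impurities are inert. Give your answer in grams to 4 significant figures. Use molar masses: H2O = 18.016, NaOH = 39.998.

71.08 g

Pure NaOH available = 412.7 g × 0.631 = 260.41 g.
n(NaOH) = 260.41 g / 39.998 g/mol = 6.5107 mol.
From the equation the NaOH:H2O mole ratio is 1:1, so n(H2O) = 6.5107 × 1/1 = 6.5107 mol.
Mass of H2O = 6.5107 mol × 18.016 g/mol = 117.30 g.
Actual mass collected = 117.30 g × 0.606 = 71.081 g.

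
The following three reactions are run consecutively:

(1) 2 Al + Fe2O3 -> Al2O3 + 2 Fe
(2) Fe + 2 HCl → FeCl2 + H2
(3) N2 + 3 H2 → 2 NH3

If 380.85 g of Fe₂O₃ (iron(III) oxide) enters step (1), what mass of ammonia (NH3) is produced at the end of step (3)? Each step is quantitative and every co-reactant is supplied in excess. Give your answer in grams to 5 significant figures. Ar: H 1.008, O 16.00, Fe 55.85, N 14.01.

54.163 g

M(Fe2O3) = 2(55.85) + 3(16.00) = 159.70 g/mol.
M(NH3) = 14.01 + 3(1.008) = 17.034 g/mol.
n(Fe2O3) = 380.85 / 159.70 = 2.38478 mol.
Reaction (1): Fe2O3→Fe ratio 1:2 ⇒ n(Fe) = 4.76957 mol.
Reaction (2): Fe→H2 ratio 1:1 ⇒ n(H2) = 4.76957 mol.
Reaction (3): H2→NH3 ratio 3:2 ⇒ n(NH3) = 3.17971 mol.
Mass of NH3 = 3.17971 × 17.034 = 54.1632 g.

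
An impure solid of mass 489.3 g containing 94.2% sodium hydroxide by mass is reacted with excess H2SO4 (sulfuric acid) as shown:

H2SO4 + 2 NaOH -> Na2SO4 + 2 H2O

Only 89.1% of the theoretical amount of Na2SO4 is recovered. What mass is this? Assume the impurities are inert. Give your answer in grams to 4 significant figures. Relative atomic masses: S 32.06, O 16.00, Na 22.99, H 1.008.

Pure NaOH available = 489.3 g × 0.942 = 460.92 g.
M(NaOH) = 22.99 + 16.00 + 1.008 = 39.998 g/mol.
M(Na2SO4) = 2(22.99) + 32.06 + 4(16.00) = 142.04 g/mol.
n(NaOH) = 460.92 g / 39.998 g/mol = 11.524 mol.
From the equation the NaOH:Na2SO4 mole ratio is 2:1, so n(Na2SO4) = 11.524 × 1/2 = 5.7618 mol.
Mass of Na2SO4 = 5.7618 mol × 142.04 g/mol = 818.41 g.
Actual mass collected = 818.41 g × 0.891 = 729.20 g.

729.2 g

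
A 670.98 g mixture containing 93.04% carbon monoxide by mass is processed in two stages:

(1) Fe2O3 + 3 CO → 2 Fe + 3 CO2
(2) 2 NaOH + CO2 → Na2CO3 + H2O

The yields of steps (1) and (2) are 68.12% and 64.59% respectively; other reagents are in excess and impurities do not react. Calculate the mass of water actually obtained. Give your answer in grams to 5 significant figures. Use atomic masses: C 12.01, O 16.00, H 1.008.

176.67 g

Pure CO = 670.98 × 0.9304 = 624.280 g.
M(CO) = 12.01 + 16.00 = 28.01 g/mol.
M(H2O) = 2(1.008) + 16.00 = 18.016 g/mol.
n(CO) = 624.280 / 28.01 = 22.2877 mol.
Step 1 (CO:CO2 = 3:3): theoretical n(CO2) = 22.2877 mol; at 68.12% yield, n(CO2) = 15.1824 mol.
Step 2 (CO2:H2O = 1:1): theoretical n(H2O) = 15.1824 mol, so theoretical mass = 15.1824 × 18.016 = 273.526 g.
At 64.59% yield, actual mass of H2O = 273.526 × 0.6459 = 176.671 g.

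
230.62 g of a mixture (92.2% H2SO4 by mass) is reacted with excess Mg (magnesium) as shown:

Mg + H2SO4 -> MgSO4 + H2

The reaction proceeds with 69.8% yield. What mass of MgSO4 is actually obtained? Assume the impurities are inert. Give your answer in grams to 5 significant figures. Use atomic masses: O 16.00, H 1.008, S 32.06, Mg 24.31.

Pure H2SO4 available = 230.62 g × 0.922 = 212.632 g.
M(H2SO4) = 2(1.008) + 32.06 + 4(16.00) = 98.076 g/mol.
M(MgSO4) = 24.31 + 32.06 + 4(16.00) = 120.37 g/mol.
n(H2SO4) = 212.632 g / 98.076 g/mol = 2.16803 mol.
From the equation the H2SO4:MgSO4 mole ratio is 1:1, so n(MgSO4) = 2.16803 × 1/1 = 2.16803 mol.
Mass of MgSO4 = 2.16803 mol × 120.37 g/mol = 260.966 g.
Actual mass collected = 260.966 g × 0.698 = 182.154 g.

182.15 g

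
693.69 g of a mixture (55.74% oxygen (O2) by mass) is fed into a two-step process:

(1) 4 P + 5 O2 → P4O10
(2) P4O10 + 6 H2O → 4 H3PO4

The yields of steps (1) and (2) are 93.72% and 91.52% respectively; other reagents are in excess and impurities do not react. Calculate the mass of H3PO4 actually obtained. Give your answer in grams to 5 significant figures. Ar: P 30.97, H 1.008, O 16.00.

812.49 g

Pure O2 = 693.69 × 0.5574 = 386.663 g.
M(O2) = 2(16.00) = 32.00 g/mol.
M(H3PO4) = 3(1.008) + 30.97 + 4(16.00) = 97.994 g/mol.
n(O2) = 386.663 / 32.00 = 12.0832 mol.
Step 1 (O2:P4O10 = 5:1): theoretical n(P4O10) = 2.41664 mol; at 93.72% yield, n(P4O10) = 2.26488 mol.
Step 2 (P4O10:H3PO4 = 1:4): theoretical n(H3PO4) = 9.05951 mol, so theoretical mass = 9.05951 × 97.994 = 887.778 g.
At 91.52% yield, actual mass of H3PO4 = 887.778 × 0.9152 = 812.494 g.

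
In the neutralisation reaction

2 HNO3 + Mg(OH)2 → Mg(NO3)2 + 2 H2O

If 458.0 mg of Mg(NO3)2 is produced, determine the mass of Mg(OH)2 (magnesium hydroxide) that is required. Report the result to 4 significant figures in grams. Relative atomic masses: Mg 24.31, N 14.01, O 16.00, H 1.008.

0.1801 g

M(Mg(NO3)2) = 24.31 + 2(14.01) + 6(16.00) = 148.33 g/mol.
M(Mg(OH)2) = 24.31 + 2(16.00) + 2(1.008) = 58.326 g/mol.
Convert: 458.0 mg = 0.45800 g.
n(Mg(NO3)2) = 0.45800 g / 148.33 g/mol = 0.0030877 mol.
From the equation the Mg(NO3)2:Mg(OH)2 mole ratio is 1:1, so n(Mg(OH)2) = 0.0030877 × 1/1 = 0.0030877 mol.
Mass of Mg(OH)2 = 0.0030877 mol × 58.326 g/mol = 0.18009 g.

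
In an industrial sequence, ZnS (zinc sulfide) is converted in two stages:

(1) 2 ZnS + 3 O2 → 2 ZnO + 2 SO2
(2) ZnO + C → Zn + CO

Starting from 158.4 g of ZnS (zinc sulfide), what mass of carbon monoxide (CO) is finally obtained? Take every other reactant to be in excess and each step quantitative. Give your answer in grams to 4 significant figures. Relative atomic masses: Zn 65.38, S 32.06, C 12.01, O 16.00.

M(ZnS) = 65.38 + 32.06 = 97.44 g/mol.
M(CO) = 12.01 + 16.00 = 28.01 g/mol.
n(ZnS) = 158.40 / 97.44 = 1.6256 mol.
Step 1 gives a 2:2 ratio of ZnS to ZnO, so n(ZnO) = 1.6256 mol.
In step 2 the ZnO:CO ratio is 1:1, so n(CO) = 1.6256 mol.
Mass of CO = 1.6256 × 28.01 = 45.533 g.

45.53 g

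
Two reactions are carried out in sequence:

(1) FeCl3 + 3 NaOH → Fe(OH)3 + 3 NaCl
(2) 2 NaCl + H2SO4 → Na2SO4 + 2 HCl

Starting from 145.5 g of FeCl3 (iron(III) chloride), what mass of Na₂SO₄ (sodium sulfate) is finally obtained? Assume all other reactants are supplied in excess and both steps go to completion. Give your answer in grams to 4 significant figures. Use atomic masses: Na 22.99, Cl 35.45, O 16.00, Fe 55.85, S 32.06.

M(FeCl3) = 55.85 + 3(35.45) = 162.20 g/mol.
M(Na2SO4) = 2(22.99) + 32.06 + 4(16.00) = 142.04 g/mol.
n(FeCl3) = 145.50 / 162.20 = 0.89704 mol.
Step 1 gives a 1:3 ratio of FeCl3 to NaCl, so n(NaCl) = 2.6911 mol.
In step 2 the NaCl:Na2SO4 ratio is 2:1, so n(Na2SO4) = 1.3456 mol.
Mass of Na2SO4 = 1.3456 × 142.04 = 191.12 g.

191.1 g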